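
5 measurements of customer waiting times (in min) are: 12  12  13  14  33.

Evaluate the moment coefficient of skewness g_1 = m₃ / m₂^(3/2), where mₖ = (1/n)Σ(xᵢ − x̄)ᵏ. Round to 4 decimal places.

1.4693

x̄ = (12 + 12 + 13 + 14 + 33) / 5 = 16.8000
deviations (xᵢ − x̄): -4.8000, -4.8000, -3.8000, -2.8000, 16.2000
Σ(xᵢ − x̄)² = 330.8000 ⇒ m₂ = 330.8000/5 = 66.16000
Σ(xᵢ − x̄)³ = 3953.5200 ⇒ m₃ = 3953.5200/5 = 790.70400
m₂^(3/2) = 66.16000^(1.5) = 538.13749
g_1 = m₃ / m₂^(3/2) = 790.70400 / 538.13749 ≈ 1.4693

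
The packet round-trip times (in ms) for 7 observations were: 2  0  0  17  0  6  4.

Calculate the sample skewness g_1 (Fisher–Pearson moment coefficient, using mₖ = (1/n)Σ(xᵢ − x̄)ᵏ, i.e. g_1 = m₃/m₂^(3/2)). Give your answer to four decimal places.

x̄ = (2 + 0 + 0 + 17 + 0 + 6 + 4) / 7 = 4.1429
deviations (xᵢ − x̄): -2.1429, -4.1429, -4.1429, 12.8571, -4.1429, 1.8571, -0.1429
Σ(xᵢ − x̄)² = 224.8571 ⇒ m₂ = 224.8571/7 = 32.12245
Σ(xᵢ − x̄)³ = 1908.6122 ⇒ m₃ = 1908.6122/7 = 272.65889
m₂^(3/2) = 32.12245^(1.5) = 182.05934
g_1 = m₃ / m₂^(3/2) = 272.65889 / 182.05934 ≈ 1.4976

1.4976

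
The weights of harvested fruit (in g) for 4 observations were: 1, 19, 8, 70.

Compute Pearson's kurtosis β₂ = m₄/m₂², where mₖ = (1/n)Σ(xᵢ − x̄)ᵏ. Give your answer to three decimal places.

2.181

x̄ = 24.5000
Σ(xᵢ − x̄)² = 2925.0000 ⇒ m₂ = 731.25000
Σ(xᵢ − x̄)⁴ = 4665950.2500 ⇒ m₄ = 1166487.56250
m₂² = 534726.56250
β₂ = m₄/m₂² = 1166487.56250 / 534726.56250 ≈ 2.181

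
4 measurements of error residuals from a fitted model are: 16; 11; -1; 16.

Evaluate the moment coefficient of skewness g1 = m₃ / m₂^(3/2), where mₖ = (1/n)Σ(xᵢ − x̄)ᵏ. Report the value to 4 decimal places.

x̄ = (16 + 11 - 1 + 16) / 4 = 10.5000
deviations (xᵢ − x̄): 5.5000, 0.5000, -11.5000, 5.5000
Σ(xᵢ − x̄)² = 193.0000 ⇒ m₂ = 193.0000/4 = 48.25000
Σ(xᵢ − x̄)³ = -1188.0000 ⇒ m₃ = -1188.0000/4 = -297.00000
m₂^(3/2) = 48.25000^(1.5) = 335.15521
g1 = m₃ / m₂^(3/2) = -297.00000 / 335.15521 ≈ -0.8862

-0.8862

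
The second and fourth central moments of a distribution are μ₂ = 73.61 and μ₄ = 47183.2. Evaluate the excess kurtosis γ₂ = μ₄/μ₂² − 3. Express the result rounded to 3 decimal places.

5.708

μ₂² = 73.61² = 5418.43210
μ₄/μ₂² = 47183.2 / 5418.43210 = 8.70791
γ₂ = 8.70791 − 3 ≈ 5.708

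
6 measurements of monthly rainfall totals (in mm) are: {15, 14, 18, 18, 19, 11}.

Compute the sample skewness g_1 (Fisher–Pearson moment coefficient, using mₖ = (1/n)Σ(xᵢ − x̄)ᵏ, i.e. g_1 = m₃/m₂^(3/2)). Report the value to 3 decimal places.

-0.516

x̄ = (15 + 14 + 18 + 18 + 19 + 11) / 6 = 15.8333
deviations (xᵢ − x̄): -0.8333, -1.8333, 2.1667, 2.1667, 3.1667, -4.8333
Σ(xᵢ − x̄)² = 46.8333 ⇒ m₂ = 46.8333/6 = 7.80556
Σ(xᵢ − x̄)³ = -67.5556 ⇒ m₃ = -67.5556/6 = -11.25926
m₂^(3/2) = 7.80556^(1.5) = 21.80749
g_1 = m₃ / m₂^(3/2) = -11.25926 / 21.80749 ≈ -0.516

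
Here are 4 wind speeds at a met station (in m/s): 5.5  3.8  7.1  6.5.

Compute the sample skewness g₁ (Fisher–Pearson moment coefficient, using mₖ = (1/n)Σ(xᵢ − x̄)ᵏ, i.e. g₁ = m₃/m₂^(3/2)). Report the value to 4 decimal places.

-0.5225

x̄ = (5.5 + 3.8 + 7.1 + 6.5) / 4 = 5.7250
deviations (xᵢ − x̄): -0.2250, -1.9250, 1.3750, 0.7750
Σ(xᵢ − x̄)² = 6.2475 ⇒ m₂ = 6.2475/4 = 1.56188
Σ(xᵢ − x̄)³ = -4.0796 ⇒ m₃ = -4.0796/4 = -1.01991
m₂^(3/2) = 1.56188^(1.5) = 1.95195
g₁ = m₃ / m₂^(3/2) = -1.01991 / 1.95195 ≈ -0.5225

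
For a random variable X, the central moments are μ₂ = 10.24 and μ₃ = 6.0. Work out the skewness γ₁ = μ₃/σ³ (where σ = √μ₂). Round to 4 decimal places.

0.1831

σ = √μ₂ = √10.24 = 3.20000
σ³ = μ₂^(3/2) = 32.76800
γ₁ = μ₃/σ³ = 6.0 / 32.76800 ≈ 0.1831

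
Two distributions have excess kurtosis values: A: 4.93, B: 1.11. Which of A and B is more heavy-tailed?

A

Higher excess kurtosis ⇒ heavier tails relative to the normal distribution.
4.93 vs 1.11: the larger is 4.93, so A has heavier tails.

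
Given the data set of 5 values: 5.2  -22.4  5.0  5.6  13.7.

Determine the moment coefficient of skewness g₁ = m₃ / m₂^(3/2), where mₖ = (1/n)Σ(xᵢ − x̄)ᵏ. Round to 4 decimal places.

x̄ = (5.2 - 22.4 + 5.0 + 5.6 + 13.7) / 5 = 1.4200
deviations (xᵢ − x̄): 3.7800, -23.8200, 3.5800, 4.1800, 12.2800
Σ(xᵢ − x̄)² = 762.7680 ⇒ m₂ = 762.7680/5 = 152.55360
Σ(xᵢ − x̄)³ = -11490.5551 ⇒ m₃ = -11490.5551/5 = -2298.11102
m₂^(3/2) = 152.55360^(1.5) = 1884.22903
g₁ = m₃ / m₂^(3/2) = -2298.11102 / 1884.22903 ≈ -1.2197

-1.2197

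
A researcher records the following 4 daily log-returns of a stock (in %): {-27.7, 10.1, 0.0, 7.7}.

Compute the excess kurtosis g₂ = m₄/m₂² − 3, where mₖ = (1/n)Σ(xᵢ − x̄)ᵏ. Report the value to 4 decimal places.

x̄ = -2.4750
Σ(xᵢ − x̄)² = 904.0875 ⇒ m₂ = 226.02188
Σ(xᵢ − x̄)⁴ = 440639.8935 ⇒ m₄ = 110159.97338
m₂² = 51085.88798
g₂ = m₄/m₂² − 3 = 2.15637 − 3 ≈ -0.8436

-0.8436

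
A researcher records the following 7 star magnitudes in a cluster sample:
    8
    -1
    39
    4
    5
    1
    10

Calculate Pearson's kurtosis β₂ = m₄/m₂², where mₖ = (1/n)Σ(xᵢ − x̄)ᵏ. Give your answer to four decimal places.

x̄ = 9.4286
Σ(xᵢ − x̄)² = 1105.7143 ⇒ m₂ = 157.95918
Σ(xᵢ − x̄)⁴ = 782828.5364 ⇒ m₄ = 111832.64806
m₂² = 24951.10371
β₂ = m₄/m₂² = 111832.64806 / 24951.10371 ≈ 4.4821

4.4821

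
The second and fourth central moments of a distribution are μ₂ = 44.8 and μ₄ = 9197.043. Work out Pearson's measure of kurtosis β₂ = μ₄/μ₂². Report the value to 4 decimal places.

4.5824

μ₂² = 44.8² = 2007.04000
μ₄/μ₂² = 9197.043 / 2007.04000 = 4.58239
β₂ ≈ 4.5824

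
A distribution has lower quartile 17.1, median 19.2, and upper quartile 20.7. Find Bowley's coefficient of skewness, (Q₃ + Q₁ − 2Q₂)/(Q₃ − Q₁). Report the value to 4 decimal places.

-0.1667

numerator: Q₃ + Q₁ − 2Q₂ = 20.7 + 17.1 − 2×19.2 = -0.6000
denominator: Q₃ − Q₁ = 20.7 − 17.1 = 3.6000
Bowley skewness = -0.6000 / 3.6000 ≈ -0.1667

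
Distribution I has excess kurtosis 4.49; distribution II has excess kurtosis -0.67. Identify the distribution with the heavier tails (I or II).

Higher excess kurtosis ⇒ heavier tails relative to the normal distribution.
4.49 vs -0.67: the larger is 4.49, so I has heavier tails. (I is leptokurtic — heavier-than-normal tails; the other is platykurtic.)

I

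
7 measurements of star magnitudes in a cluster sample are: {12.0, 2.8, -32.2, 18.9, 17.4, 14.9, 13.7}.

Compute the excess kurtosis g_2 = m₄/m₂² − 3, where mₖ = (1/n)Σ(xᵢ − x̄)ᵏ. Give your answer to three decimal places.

x̄ = 6.7857
Σ(xᵢ − x̄)² = 1936.0286 ⇒ m₂ = 276.57551
Σ(xᵢ − x̄)⁴ = 2351895.7247 ⇒ m₄ = 335985.10353
m₂² = 76494.01284
g_2 = m₄/m₂² − 3 = 4.39231 − 3 ≈ 1.392

1.392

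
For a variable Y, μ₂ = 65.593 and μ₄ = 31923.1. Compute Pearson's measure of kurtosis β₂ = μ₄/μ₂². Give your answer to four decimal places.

7.4198

μ₂² = 65.593² = 4302.44165
μ₄/μ₂² = 31923.1 / 4302.44165 = 7.41976
β₂ ≈ 7.4198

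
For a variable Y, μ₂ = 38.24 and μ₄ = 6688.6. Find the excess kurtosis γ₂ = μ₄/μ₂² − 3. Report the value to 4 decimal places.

μ₂² = 38.24² = 1462.29760
μ₄/μ₂² = 6688.6 / 1462.29760 = 4.57403
γ₂ = 4.57403 − 3 ≈ 1.5740

1.5740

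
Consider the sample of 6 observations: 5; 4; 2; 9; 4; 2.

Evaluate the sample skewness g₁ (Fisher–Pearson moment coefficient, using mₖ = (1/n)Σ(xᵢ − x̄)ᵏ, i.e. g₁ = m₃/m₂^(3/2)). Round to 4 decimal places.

0.9730

x̄ = (5 + 4 + 2 + 9 + 4 + 2) / 6 = 4.3333
deviations (xᵢ − x̄): 0.6667, -0.3333, -2.3333, 4.6667, -0.3333, -2.3333
Σ(xᵢ − x̄)² = 33.3333 ⇒ m₂ = 33.3333/6 = 5.55556
Σ(xᵢ − x̄)³ = 76.4444 ⇒ m₃ = 76.4444/6 = 12.74074
m₂^(3/2) = 5.55556^(1.5) = 13.09457
g₁ = m₃ / m₂^(3/2) = 12.74074 / 13.09457 ≈ 0.9730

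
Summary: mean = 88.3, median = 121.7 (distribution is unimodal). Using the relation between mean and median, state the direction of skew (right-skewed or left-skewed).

mean − median = 88.3 − 121.7 = -33.4
mean < median ⇒ the longer tail is on the left ⇒ left-skewed (negatively skewed).

left-skewed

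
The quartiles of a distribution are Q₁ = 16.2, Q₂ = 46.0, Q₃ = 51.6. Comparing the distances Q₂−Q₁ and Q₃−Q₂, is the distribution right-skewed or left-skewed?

left-skewed

Q₂ − Q₁ = 29.8;  Q₃ − Q₂ = 5.6
Q₂ − Q₁ > Q₃ − Q₂ ⇒ the lower half is more spread out ⇒ left-skewed.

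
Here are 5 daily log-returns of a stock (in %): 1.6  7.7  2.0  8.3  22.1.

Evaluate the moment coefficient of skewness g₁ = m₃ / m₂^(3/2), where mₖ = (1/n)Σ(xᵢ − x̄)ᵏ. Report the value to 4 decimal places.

1.0002

x̄ = (1.6 + 7.7 + 2.0 + 8.3 + 22.1) / 5 = 8.3400
deviations (xᵢ − x̄): -6.7400, -0.6400, -6.3400, -0.0400, 13.7600
Σ(xᵢ − x̄)² = 275.3720 ⇒ m₂ = 275.3720/5 = 55.07440
Σ(xᵢ − x̄)³ = 2044.0010 ⇒ m₃ = 2044.0010/5 = 408.80021
m₂^(3/2) = 55.07440^(1.5) = 408.71884
g₁ = m₃ / m₂^(3/2) = 408.80021 / 408.71884 ≈ 1.0002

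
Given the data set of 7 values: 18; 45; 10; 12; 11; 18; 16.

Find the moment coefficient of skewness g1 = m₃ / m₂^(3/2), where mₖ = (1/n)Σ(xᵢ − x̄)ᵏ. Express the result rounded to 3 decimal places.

x̄ = (18 + 45 + 10 + 12 + 11 + 18 + 16) / 7 = 18.5714
deviations (xᵢ − x̄): -0.5714, 26.4286, -8.5714, -6.5714, -7.5714, -0.5714, -2.5714
Σ(xᵢ − x̄)² = 879.7143 ⇒ m₂ = 879.7143/7 = 125.67347
Σ(xᵢ − x̄)³ = 17094.6122 ⇒ m₃ = 17094.6122/7 = 2442.08746
m₂^(3/2) = 125.67347^(1.5) = 1408.85211
g1 = m₃ / m₂^(3/2) = 2442.08746 / 1408.85211 ≈ 1.733

1.733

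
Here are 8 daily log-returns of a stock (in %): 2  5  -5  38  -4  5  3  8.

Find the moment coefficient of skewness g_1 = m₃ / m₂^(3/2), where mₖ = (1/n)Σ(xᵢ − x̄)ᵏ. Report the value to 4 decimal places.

1.7690

x̄ = (2 + 5 - 5 + 38 - 4 + 5 + 3 + 8) / 8 = 6.5000
deviations (xᵢ − x̄): -4.5000, -1.5000, -11.5000, 31.5000, -10.5000, -1.5000, -3.5000, 1.5000
Σ(xᵢ − x̄)² = 1274.0000 ⇒ m₂ = 1274.0000/8 = 159.25000
Σ(xᵢ − x̄)³ = 28440.0000 ⇒ m₃ = 28440.0000/8 = 3555.00000
m₂^(3/2) = 159.25000^(1.5) = 2009.64414
g_1 = m₃ / m₂^(3/2) = 3555.00000 / 2009.64414 ≈ 1.7690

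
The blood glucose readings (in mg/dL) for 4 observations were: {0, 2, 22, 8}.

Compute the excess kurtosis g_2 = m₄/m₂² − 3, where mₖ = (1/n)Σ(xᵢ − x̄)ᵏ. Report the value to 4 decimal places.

x̄ = 8.0000
Σ(xᵢ − x̄)² = 296.0000 ⇒ m₂ = 74.00000
Σ(xᵢ − x̄)⁴ = 43808.0000 ⇒ m₄ = 10952.00000
m₂² = 5476.00000
g_2 = m₄/m₂² − 3 = 2.00000 − 3 ≈ -1.0000

-1.0000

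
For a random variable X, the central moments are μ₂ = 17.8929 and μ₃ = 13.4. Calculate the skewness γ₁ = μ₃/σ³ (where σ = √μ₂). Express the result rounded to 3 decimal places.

0.177

σ = √μ₂ = √17.8929 = 4.23000
σ³ = μ₂^(3/2) = 75.68697
γ₁ = μ₃/σ³ = 13.4 / 75.68697 ≈ 0.177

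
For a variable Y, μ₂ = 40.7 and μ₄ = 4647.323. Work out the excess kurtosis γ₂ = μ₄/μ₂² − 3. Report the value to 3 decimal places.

μ₂² = 40.7² = 1656.49000
μ₄/μ₂² = 4647.323 / 1656.49000 = 2.80552
γ₂ = 2.80552 − 3 ≈ -0.194

-0.194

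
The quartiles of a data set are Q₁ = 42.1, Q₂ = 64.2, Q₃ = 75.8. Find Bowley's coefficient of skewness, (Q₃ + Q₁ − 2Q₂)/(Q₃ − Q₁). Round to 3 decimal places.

numerator: Q₃ + Q₁ − 2Q₂ = 75.8 + 42.1 − 2×64.2 = -10.5000
denominator: Q₃ − Q₁ = 75.8 − 42.1 = 33.7000
Bowley skewness = -10.5000 / 33.7000 ≈ -0.312

-0.312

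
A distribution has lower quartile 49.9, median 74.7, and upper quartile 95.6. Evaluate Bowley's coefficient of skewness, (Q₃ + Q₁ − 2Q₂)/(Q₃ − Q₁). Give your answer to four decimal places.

-0.0853

numerator: Q₃ + Q₁ − 2Q₂ = 95.6 + 49.9 − 2×74.7 = -3.9000
denominator: Q₃ − Q₁ = 95.6 − 49.9 = 45.7000
Bowley skewness = -3.9000 / 45.7000 ≈ -0.0853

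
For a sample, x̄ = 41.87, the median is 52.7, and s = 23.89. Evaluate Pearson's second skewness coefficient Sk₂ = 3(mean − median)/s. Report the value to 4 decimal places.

Sk₂ = 3(41.87 − 52.7) / 23.89 = 3 × -10.8300 / 23.89
    = -32.4900 / 23.89 ≈ -1.3600

-1.3600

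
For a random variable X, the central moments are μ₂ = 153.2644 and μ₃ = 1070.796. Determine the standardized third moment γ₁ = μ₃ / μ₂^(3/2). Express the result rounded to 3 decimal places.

0.564

σ = √μ₂ = √153.2644 = 12.38000
σ³ = μ₂^(3/2) = 1897.41327
γ₁ = μ₃/σ³ = 1070.796 / 1897.41327 ≈ 0.564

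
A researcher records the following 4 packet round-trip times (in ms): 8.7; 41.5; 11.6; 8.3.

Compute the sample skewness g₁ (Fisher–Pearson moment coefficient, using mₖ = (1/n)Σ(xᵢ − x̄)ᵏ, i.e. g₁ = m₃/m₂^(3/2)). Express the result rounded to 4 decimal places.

x̄ = (8.7 + 41.5 + 11.6 + 8.3) / 4 = 17.5250
deviations (xᵢ − x̄): -8.8250, 23.9750, -5.9250, -9.2250
Σ(xᵢ − x̄)² = 772.8875 ⇒ m₂ = 772.8875/4 = 193.22188
Σ(xᵢ − x̄)³ = 12100.4944 ⇒ m₃ = 12100.4944/4 = 3025.12359
m₂^(3/2) = 193.22188^(1.5) = 2685.86660
g₁ = m₃ / m₂^(3/2) = 3025.12359 / 2685.86660 ≈ 1.1263

1.1263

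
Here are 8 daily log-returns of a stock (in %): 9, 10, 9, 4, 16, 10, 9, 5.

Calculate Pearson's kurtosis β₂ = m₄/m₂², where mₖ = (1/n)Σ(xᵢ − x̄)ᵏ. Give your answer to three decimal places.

x̄ = 9.0000
Σ(xᵢ − x̄)² = 92.0000 ⇒ m₂ = 11.50000
Σ(xᵢ − x̄)⁴ = 3284.0000 ⇒ m₄ = 410.50000
m₂² = 132.25000
β₂ = m₄/m₂² = 410.50000 / 132.25000 ≈ 3.104

3.104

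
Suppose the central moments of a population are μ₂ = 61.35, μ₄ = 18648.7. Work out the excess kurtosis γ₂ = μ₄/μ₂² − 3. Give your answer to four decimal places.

1.9547

μ₂² = 61.35² = 3763.82250
μ₄/μ₂² = 18648.7 / 3763.82250 = 4.95472
γ₂ = 4.95472 − 3 ≈ 1.9547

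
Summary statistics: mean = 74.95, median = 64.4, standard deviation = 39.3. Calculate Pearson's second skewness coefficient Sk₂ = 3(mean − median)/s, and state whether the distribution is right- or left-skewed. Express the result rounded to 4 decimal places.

Sk₂ = 3(74.95 − 64.4) / 39.3 = 3 × 10.5500 / 39.3
    = 31.6500 / 39.3 ≈ 0.8053
Sk₂ > 0 ⇒ mean > median ⇒ right-skewed (positive skew).

0.8053, right-skewed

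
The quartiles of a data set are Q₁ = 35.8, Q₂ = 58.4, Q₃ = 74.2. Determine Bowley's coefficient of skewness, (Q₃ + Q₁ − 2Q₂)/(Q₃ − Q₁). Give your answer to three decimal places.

-0.177

numerator: Q₃ + Q₁ − 2Q₂ = 74.2 + 35.8 − 2×58.4 = -6.8000
denominator: Q₃ − Q₁ = 74.2 − 35.8 = 38.4000
Bowley skewness = -6.8000 / 38.4000 ≈ -0.177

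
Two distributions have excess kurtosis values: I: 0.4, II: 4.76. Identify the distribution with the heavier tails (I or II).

II

Higher excess kurtosis ⇒ heavier tails relative to the normal distribution.
0.4 vs 4.76: the larger is 4.76, so II has heavier tails.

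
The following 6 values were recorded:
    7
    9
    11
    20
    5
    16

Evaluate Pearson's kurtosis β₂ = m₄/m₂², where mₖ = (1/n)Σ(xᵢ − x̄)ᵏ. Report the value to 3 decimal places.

x̄ = 11.3333
Σ(xᵢ − x̄)² = 161.3333 ⇒ m₂ = 26.88889
Σ(xᵢ − x̄)⁴ = 8107.1111 ⇒ m₄ = 1351.18519
m₂² = 723.01235
β₂ = m₄/m₂² = 1351.18519 / 723.01235 ≈ 1.869

1.869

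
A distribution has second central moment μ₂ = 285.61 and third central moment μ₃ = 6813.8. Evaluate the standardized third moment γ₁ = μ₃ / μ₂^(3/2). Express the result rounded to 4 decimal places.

1.4117

σ = √μ₂ = √285.61 = 16.90000
σ³ = μ₂^(3/2) = 4826.80900
γ₁ = μ₃/σ³ = 6813.8 / 4826.80900 ≈ 1.4117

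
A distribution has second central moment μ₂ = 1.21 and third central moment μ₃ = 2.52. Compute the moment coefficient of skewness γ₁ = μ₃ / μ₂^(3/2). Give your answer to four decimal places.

σ = √μ₂ = √1.21 = 1.10000
σ³ = μ₂^(3/2) = 1.33100
γ₁ = μ₃/σ³ = 2.52 / 1.33100 ≈ 1.8933

1.8933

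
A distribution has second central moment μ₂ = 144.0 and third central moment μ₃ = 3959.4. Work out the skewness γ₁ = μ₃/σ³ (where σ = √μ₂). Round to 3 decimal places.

σ = √μ₂ = √144.0 = 12.00000
σ³ = μ₂^(3/2) = 1728.00000
γ₁ = μ₃/σ³ = 3959.4 / 1728.00000 ≈ 2.291

2.291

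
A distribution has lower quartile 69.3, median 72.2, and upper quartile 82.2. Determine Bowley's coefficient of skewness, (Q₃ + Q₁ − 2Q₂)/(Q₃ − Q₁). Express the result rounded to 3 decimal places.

0.550

numerator: Q₃ + Q₁ − 2Q₂ = 82.2 + 69.3 − 2×72.2 = 7.1000
denominator: Q₃ − Q₁ = 82.2 − 69.3 = 12.9000
Bowley skewness = 7.1000 / 12.9000 ≈ 0.550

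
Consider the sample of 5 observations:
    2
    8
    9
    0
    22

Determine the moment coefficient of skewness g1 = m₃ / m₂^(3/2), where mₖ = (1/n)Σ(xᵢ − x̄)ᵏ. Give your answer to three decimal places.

x̄ = (2 + 8 + 9 + 0 + 22) / 5 = 8.2000
deviations (xᵢ − x̄): -6.2000, -0.2000, 0.8000, -8.2000, 13.8000
Σ(xᵢ − x̄)² = 296.8000 ⇒ m₂ = 296.8000/5 = 59.36000
Σ(xᵢ − x̄)³ = 1838.8800 ⇒ m₃ = 1838.8800/5 = 367.77600
m₂^(3/2) = 59.36000^(1.5) = 457.34174
g1 = m₃ / m₂^(3/2) = 367.77600 / 457.34174 ≈ 0.804

0.804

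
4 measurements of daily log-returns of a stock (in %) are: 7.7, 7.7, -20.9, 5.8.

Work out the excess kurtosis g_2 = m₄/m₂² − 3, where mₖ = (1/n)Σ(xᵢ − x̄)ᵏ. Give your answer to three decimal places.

x̄ = 0.0750
Σ(xᵢ − x̄)² = 589.0075 ⇒ m₂ = 147.25187
Σ(xᵢ − x̄)⁴ = 201391.4586 ⇒ m₄ = 50347.86465
m₂² = 21683.11469
g_2 = m₄/m₂² − 3 = 2.32198 − 3 ≈ -0.678

-0.678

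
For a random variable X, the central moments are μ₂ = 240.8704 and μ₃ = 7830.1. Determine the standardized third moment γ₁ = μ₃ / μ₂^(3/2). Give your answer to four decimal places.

σ = √μ₂ = √240.8704 = 15.52000
σ³ = μ₂^(3/2) = 3738.30861
γ₁ = μ₃/σ³ = 7830.1 / 3738.30861 ≈ 2.0946

2.0946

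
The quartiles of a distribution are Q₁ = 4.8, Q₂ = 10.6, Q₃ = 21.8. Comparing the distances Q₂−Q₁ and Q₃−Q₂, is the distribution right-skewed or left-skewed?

Q₂ − Q₁ = 5.8;  Q₃ − Q₂ = 11.2
Q₃ − Q₂ > Q₂ − Q₁ ⇒ the upper half is more spread out ⇒ right-skewed.

right-skewed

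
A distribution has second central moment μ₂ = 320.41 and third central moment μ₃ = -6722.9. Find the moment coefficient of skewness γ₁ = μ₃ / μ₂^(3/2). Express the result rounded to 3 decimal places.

-1.172

σ = √μ₂ = √320.41 = 17.90000
σ³ = μ₂^(3/2) = 5735.33900
γ₁ = μ₃/σ³ = -6722.9 / 5735.33900 ≈ -1.172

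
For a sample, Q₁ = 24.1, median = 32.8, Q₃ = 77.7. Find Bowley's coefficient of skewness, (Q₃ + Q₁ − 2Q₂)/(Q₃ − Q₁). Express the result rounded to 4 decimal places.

numerator: Q₃ + Q₁ − 2Q₂ = 77.7 + 24.1 − 2×32.8 = 36.2000
denominator: Q₃ − Q₁ = 77.7 − 24.1 = 53.6000
Bowley skewness = 36.2000 / 53.6000 ≈ 0.6754

0.6754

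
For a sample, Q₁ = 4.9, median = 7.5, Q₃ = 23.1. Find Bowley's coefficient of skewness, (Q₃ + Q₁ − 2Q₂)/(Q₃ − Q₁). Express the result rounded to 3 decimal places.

0.714

numerator: Q₃ + Q₁ − 2Q₂ = 23.1 + 4.9 − 2×7.5 = 13.0000
denominator: Q₃ − Q₁ = 23.1 − 4.9 = 18.2000
Bowley skewness = 13.0000 / 18.2000 ≈ 0.714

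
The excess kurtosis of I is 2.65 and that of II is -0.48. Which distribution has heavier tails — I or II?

I

Higher excess kurtosis ⇒ heavier tails relative to the normal distribution.
2.65 vs -0.48: the larger is 2.65, so I has heavier tails. (I is leptokurtic — heavier-than-normal tails; the other is platykurtic.)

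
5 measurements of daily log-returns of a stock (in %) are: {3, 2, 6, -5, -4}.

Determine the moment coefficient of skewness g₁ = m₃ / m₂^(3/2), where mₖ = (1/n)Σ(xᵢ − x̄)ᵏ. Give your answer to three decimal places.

-0.120

x̄ = (3 + 2 + 6 - 5 - 4) / 5 = 0.4000
deviations (xᵢ − x̄): 2.6000, 1.6000, 5.6000, -5.4000, -4.4000
Σ(xᵢ − x̄)² = 89.2000 ⇒ m₂ = 89.2000/5 = 17.84000
Σ(xᵢ − x̄)³ = -45.3600 ⇒ m₃ = -45.3600/5 = -9.07200
m₂^(3/2) = 17.84000^(1.5) = 75.35156
g₁ = m₃ / m₂^(3/2) = -9.07200 / 75.35156 ≈ -0.120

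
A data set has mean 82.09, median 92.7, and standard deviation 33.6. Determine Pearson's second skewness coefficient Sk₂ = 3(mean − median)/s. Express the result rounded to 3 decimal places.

-0.947

Sk₂ = 3(82.09 − 92.7) / 33.6 = 3 × -10.6100 / 33.6
    = -31.8300 / 33.6 ≈ -0.947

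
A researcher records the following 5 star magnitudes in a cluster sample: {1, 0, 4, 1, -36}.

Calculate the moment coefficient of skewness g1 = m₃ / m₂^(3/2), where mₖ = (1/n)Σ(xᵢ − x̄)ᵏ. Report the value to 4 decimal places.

x̄ = (1 + 0 + 4 + 1 - 36) / 5 = -6.0000
deviations (xᵢ − x̄): 7.0000, 6.0000, 10.0000, 7.0000, -30.0000
Σ(xᵢ − x̄)² = 1134.0000 ⇒ m₂ = 1134.0000/5 = 226.80000
Σ(xᵢ − x̄)³ = -25098.0000 ⇒ m₃ = -25098.0000/5 = -5019.60000
m₂^(3/2) = 226.80000^(1.5) = 3415.58089
g1 = m₃ / m₂^(3/2) = -5019.60000 / 3415.58089 ≈ -1.4696

-1.4696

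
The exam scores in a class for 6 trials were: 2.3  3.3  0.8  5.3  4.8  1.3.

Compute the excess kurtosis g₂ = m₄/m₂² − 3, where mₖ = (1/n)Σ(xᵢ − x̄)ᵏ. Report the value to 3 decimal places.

x̄ = 2.9667
Σ(xᵢ − x̄)² = 16.8333 ⇒ m₂ = 2.80556
Σ(xᵢ − x̄)⁴ = 70.9028 ⇒ m₄ = 11.81713
m₂² = 7.87114
g₂ = m₄/m₂² − 3 = 1.50132 − 3 ≈ -1.499

-1.499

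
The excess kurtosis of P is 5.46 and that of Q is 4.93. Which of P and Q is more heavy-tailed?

Higher excess kurtosis ⇒ heavier tails relative to the normal distribution.
5.46 vs 4.93: the larger is 5.46, so P has heavier tails.

P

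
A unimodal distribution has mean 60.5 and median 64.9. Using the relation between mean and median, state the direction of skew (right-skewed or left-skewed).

mean − median = 60.5 − 64.9 = -4.4
mean < median ⇒ the longer tail is on the left ⇒ left-skewed (negatively skewed).

left-skewed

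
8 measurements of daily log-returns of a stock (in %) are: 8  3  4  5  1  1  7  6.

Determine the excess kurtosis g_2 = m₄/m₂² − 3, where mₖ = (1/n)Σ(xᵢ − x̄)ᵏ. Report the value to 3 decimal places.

x̄ = 4.3750
Σ(xᵢ − x̄)² = 47.8750 ⇒ m₂ = 5.98438
Σ(xᵢ − x̄)⁴ = 490.3691 ⇒ m₄ = 61.29614
m₂² = 35.81274
g_2 = m₄/m₂² − 3 = 1.71157 − 3 ≈ -1.288

-1.288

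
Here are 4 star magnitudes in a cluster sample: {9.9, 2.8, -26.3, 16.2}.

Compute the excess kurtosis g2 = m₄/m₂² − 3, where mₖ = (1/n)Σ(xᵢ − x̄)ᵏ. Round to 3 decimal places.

-0.881

x̄ = 0.6500
Σ(xᵢ − x̄)² = 1058.2900 ⇒ m₂ = 264.57250
Σ(xᵢ − x̄)⁴ = 593326.0794 ⇒ m₄ = 148331.51986
m₂² = 69998.60776
g2 = m₄/m₂² − 3 = 2.11906 − 3 ≈ -0.881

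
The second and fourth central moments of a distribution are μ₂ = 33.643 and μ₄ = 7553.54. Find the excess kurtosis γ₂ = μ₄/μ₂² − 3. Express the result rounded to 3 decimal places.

3.674

μ₂² = 33.643² = 1131.85145
μ₄/μ₂² = 7553.54 / 1131.85145 = 6.67361
γ₂ = 6.67361 − 3 ≈ 3.674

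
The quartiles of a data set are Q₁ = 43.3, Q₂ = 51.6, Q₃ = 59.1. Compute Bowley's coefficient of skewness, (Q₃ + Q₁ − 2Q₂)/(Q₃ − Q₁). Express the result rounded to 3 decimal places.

numerator: Q₃ + Q₁ − 2Q₂ = 59.1 + 43.3 − 2×51.6 = -0.8000
denominator: Q₃ − Q₁ = 59.1 − 43.3 = 15.8000
Bowley skewness = -0.8000 / 15.8000 ≈ -0.051

-0.051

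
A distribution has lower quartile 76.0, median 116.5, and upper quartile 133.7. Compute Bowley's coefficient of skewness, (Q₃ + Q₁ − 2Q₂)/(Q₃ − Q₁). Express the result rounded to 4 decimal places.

numerator: Q₃ + Q₁ − 2Q₂ = 133.7 + 76.0 − 2×116.5 = -23.3000
denominator: Q₃ − Q₁ = 133.7 − 76.0 = 57.7000
Bowley skewness = -23.3000 / 57.7000 ≈ -0.4038

-0.4038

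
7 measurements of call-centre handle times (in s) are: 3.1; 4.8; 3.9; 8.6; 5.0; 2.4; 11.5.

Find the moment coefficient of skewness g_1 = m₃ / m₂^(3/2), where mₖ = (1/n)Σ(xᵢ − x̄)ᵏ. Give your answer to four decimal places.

0.9034

x̄ = (3.1 + 4.8 + 3.9 + 8.6 + 5.0 + 2.4 + 11.5) / 7 = 5.6143
deviations (xᵢ − x̄): -2.5143, -0.8143, -1.7143, 2.9857, -0.6143, -3.2143, 5.8857
Σ(xᵢ − x̄)² = 64.1886 ⇒ m₂ = 64.1886/7 = 9.16980
Σ(xᵢ − x̄)³ = 175.5940 ⇒ m₃ = 175.5940/7 = 25.08486
m₂^(3/2) = 9.16980^(1.5) = 27.76767
g_1 = m₃ / m₂^(3/2) = 25.08486 / 27.76767 ≈ 0.9034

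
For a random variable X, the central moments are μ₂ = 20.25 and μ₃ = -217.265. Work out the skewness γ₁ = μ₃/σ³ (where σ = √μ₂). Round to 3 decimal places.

σ = √μ₂ = √20.25 = 4.50000
σ³ = μ₂^(3/2) = 91.12500
γ₁ = μ₃/σ³ = -217.265 / 91.12500 ≈ -2.384

-2.384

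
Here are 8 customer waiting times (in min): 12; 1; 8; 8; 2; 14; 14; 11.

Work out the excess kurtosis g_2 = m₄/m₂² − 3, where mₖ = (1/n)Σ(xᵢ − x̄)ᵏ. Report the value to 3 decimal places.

x̄ = 8.7500
Σ(xᵢ − x̄)² = 177.5000 ⇒ m₂ = 22.18750
Σ(xᵢ − x̄)⁴ = 7340.6563 ⇒ m₄ = 917.58203
m₂² = 492.28516
g_2 = m₄/m₂² − 3 = 1.86392 − 3 ≈ -1.136

-1.136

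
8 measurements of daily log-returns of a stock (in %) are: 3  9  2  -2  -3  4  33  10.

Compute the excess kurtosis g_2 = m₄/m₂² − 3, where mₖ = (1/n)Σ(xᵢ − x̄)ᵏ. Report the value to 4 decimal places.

1.4858

x̄ = 7.0000
Σ(xᵢ − x̄)² = 920.0000 ⇒ m₂ = 115.00000
Σ(xᵢ − x̄)⁴ = 474596.0000 ⇒ m₄ = 59324.50000
m₂² = 13225.00000
g_2 = m₄/m₂² − 3 = 4.48578 − 3 ≈ 1.4858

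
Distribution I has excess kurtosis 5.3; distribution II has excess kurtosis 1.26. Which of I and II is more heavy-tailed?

I

Higher excess kurtosis ⇒ heavier tails relative to the normal distribution.
5.3 vs 1.26: the larger is 5.3, so I has heavier tails.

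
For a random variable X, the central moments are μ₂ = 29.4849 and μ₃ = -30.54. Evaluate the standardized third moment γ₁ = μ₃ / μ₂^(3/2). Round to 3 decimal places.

σ = √μ₂ = √29.4849 = 5.43000
σ³ = μ₂^(3/2) = 160.10301
γ₁ = μ₃/σ³ = -30.54 / 160.10301 ≈ -0.191

-0.191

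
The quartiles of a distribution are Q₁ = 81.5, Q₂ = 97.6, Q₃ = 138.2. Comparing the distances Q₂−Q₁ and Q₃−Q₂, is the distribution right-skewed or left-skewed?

Q₂ − Q₁ = 16.1;  Q₃ − Q₂ = 40.6
Q₃ − Q₂ > Q₂ − Q₁ ⇒ the upper half is more spread out ⇒ right-skewed.

right-skewed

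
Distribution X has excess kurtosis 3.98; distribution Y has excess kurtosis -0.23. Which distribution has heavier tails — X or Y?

X

Higher excess kurtosis ⇒ heavier tails relative to the normal distribution.
3.98 vs -0.23: the larger is 3.98, so X has heavier tails. (X is leptokurtic — heavier-than-normal tails; the other is platykurtic.)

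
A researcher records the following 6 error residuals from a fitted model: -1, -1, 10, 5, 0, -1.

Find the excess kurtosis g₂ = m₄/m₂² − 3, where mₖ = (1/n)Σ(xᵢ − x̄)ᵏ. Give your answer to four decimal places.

x̄ = 2.0000
Σ(xᵢ − x̄)² = 104.0000 ⇒ m₂ = 17.33333
Σ(xᵢ − x̄)⁴ = 4436.0000 ⇒ m₄ = 739.33333
m₂² = 300.44444
g₂ = m₄/m₂² − 3 = 2.46080 − 3 ≈ -0.5392

-0.5392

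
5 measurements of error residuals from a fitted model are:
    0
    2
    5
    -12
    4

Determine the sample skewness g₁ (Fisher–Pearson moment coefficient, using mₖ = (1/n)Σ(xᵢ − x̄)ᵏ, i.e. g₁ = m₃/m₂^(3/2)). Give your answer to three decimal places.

-1.222

x̄ = (0 + 2 + 5 - 12 + 4) / 5 = -0.2000
deviations (xᵢ − x̄): 0.2000, 2.2000, 5.2000, -11.8000, 4.2000
Σ(xᵢ − x̄)² = 188.8000 ⇒ m₂ = 188.8000/5 = 37.76000
Σ(xᵢ − x̄)³ = -1417.6800 ⇒ m₃ = -1417.6800/5 = -283.53600
m₂^(3/2) = 37.76000^(1.5) = 232.03205
g₁ = m₃ / m₂^(3/2) = -283.53600 / 232.03205 ≈ -1.222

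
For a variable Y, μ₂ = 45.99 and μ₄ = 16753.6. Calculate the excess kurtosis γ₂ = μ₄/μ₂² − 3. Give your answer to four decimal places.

μ₂² = 45.99² = 2115.08010
μ₄/μ₂² = 16753.6 / 2115.08010 = 7.92102
γ₂ = 7.92102 − 3 ≈ 4.9210

4.9210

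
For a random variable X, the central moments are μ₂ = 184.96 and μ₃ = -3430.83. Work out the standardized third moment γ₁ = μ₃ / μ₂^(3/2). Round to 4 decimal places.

-1.3639

σ = √μ₂ = √184.96 = 13.60000
σ³ = μ₂^(3/2) = 2515.45600
γ₁ = μ₃/σ³ = -3430.83 / 2515.45600 ≈ -1.3639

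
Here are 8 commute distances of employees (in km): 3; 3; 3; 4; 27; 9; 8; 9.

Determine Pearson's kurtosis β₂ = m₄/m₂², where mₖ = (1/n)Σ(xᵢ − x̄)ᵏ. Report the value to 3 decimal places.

x̄ = 8.2500
Σ(xᵢ − x̄)² = 453.5000 ⇒ m₂ = 56.68750
Σ(xᵢ − x̄)⁴ = 126202.1563 ⇒ m₄ = 15775.26953
m₂² = 3213.47266
β₂ = m₄/m₂² = 15775.26953 / 3213.47266 ≈ 4.909

4.909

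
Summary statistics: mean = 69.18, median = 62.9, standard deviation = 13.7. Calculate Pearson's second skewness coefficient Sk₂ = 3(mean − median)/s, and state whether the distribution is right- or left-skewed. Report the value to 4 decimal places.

1.3752, right-skewed

Sk₂ = 3(69.18 − 62.9) / 13.7 = 3 × 6.2800 / 13.7
    = 18.8400 / 13.7 ≈ 1.3752
Sk₂ > 0 ⇒ mean > median ⇒ right-skewed (positive skew).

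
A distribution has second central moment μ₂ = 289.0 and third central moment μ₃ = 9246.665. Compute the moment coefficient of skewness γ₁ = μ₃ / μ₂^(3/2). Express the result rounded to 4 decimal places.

1.8821

σ = √μ₂ = √289.0 = 17.00000
σ³ = μ₂^(3/2) = 4913.00000
γ₁ = μ₃/σ³ = 9246.665 / 4913.00000 ≈ 1.8821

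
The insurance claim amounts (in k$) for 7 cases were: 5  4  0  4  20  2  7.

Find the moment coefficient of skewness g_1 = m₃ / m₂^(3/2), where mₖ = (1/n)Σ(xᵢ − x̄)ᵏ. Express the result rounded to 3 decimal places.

x̄ = (5 + 4 + 0 + 4 + 20 + 2 + 7) / 7 = 6.0000
deviations (xᵢ − x̄): -1.0000, -2.0000, -6.0000, -2.0000, 14.0000, -4.0000, 1.0000
Σ(xᵢ − x̄)² = 258.0000 ⇒ m₂ = 258.0000/7 = 36.85714
Σ(xᵢ − x̄)³ = 2448.0000 ⇒ m₃ = 2448.0000/7 = 349.71429
m₂^(3/2) = 36.85714^(1.5) = 223.76002
g_1 = m₃ / m₂^(3/2) = 349.71429 / 223.76002 ≈ 1.563

1.563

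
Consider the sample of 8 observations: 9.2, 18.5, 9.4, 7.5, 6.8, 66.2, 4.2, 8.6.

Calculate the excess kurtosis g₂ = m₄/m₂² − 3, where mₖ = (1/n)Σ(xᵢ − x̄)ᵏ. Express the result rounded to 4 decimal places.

2.6773

x̄ = 16.3000
Σ(xᵢ − x̄)² = 2966.2600 ⇒ m₂ = 370.78250
Σ(xᵢ − x̄)⁴ = 6244074.3142 ⇒ m₄ = 780509.28928
m₂² = 137479.66231
g₂ = m₄/m₂² − 3 = 5.67727 − 3 ≈ 2.6773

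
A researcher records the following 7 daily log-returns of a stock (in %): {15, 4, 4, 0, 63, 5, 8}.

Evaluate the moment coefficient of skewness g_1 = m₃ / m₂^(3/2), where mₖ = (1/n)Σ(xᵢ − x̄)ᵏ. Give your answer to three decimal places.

1.861

x̄ = (15 + 4 + 4 + 0 + 63 + 5 + 8) / 7 = 14.1429
deviations (xᵢ − x̄): 0.8571, -10.1429, -10.1429, -14.1429, 48.8571, -9.1429, -6.1429
Σ(xᵢ − x̄)² = 2914.8571 ⇒ m₂ = 2914.8571/7 = 416.40816
Σ(xᵢ − x̄)³ = 110711.7551 ⇒ m₃ = 110711.7551/7 = 15815.96501
m₂^(3/2) = 416.40816^(1.5) = 8497.25893
g_1 = m₃ / m₂^(3/2) = 15815.96501 / 8497.25893 ≈ 1.861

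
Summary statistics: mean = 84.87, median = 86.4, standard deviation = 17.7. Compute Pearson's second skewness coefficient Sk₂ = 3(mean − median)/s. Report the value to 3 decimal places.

Sk₂ = 3(84.87 − 86.4) / 17.7 = 3 × -1.5300 / 17.7
    = -4.5900 / 17.7 ≈ -0.259

-0.259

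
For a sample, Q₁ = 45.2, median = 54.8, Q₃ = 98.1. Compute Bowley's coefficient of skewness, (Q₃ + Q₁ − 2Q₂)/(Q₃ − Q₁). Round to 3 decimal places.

0.637

numerator: Q₃ + Q₁ − 2Q₂ = 98.1 + 45.2 − 2×54.8 = 33.7000
denominator: Q₃ − Q₁ = 98.1 − 45.2 = 52.9000
Bowley skewness = 33.7000 / 52.9000 ≈ 0.637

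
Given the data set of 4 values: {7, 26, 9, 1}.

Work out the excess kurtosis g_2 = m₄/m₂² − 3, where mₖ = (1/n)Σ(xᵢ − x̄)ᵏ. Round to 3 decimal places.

-0.869

x̄ = 10.7500
Σ(xᵢ − x̄)² = 344.7500 ⇒ m₂ = 86.18750
Σ(xᵢ − x̄)⁴ = 63329.3281 ⇒ m₄ = 15832.33203
m₂² = 7428.28516
g_2 = m₄/m₂² − 3 = 2.13136 − 3 ≈ -0.869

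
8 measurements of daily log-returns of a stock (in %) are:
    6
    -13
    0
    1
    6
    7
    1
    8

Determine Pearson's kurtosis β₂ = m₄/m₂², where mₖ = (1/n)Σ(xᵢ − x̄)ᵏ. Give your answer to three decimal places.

x̄ = 2.0000
Σ(xᵢ − x̄)² = 324.0000 ⇒ m₂ = 40.50000
Σ(xᵢ − x̄)⁴ = 53076.0000 ⇒ m₄ = 6634.50000
m₂² = 1640.25000
β₂ = m₄/m₂² = 6634.50000 / 1640.25000 ≈ 4.045

4.045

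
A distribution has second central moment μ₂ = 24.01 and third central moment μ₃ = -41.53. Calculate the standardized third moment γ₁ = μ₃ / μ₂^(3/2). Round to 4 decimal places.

σ = √μ₂ = √24.01 = 4.90000
σ³ = μ₂^(3/2) = 117.64900
γ₁ = μ₃/σ³ = -41.53 / 117.64900 ≈ -0.3530

-0.3530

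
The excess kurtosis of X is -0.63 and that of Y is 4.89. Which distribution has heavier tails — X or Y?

Y

Higher excess kurtosis ⇒ heavier tails relative to the normal distribution.
-0.63 vs 4.89: the larger is 4.89, so Y has heavier tails. (Y is leptokurtic — heavier-than-normal tails; the other is platykurtic.)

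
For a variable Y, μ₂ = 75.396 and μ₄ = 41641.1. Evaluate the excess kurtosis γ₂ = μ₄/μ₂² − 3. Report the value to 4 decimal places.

μ₂² = 75.396² = 5684.55682
μ₄/μ₂² = 41641.1 / 5684.55682 = 7.32530
γ₂ = 7.32530 − 3 ≈ 4.3253

4.3253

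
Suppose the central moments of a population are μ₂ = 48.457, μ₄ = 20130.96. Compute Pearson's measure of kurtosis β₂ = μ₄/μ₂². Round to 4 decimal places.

μ₂² = 48.457² = 2348.08085
μ₄/μ₂² = 20130.96 / 2348.08085 = 8.57337
β₂ ≈ 8.5734

8.5734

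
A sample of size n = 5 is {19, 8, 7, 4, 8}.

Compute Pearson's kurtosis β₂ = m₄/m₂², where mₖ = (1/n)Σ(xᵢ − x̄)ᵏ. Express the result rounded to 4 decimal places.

2.9174

x̄ = 9.2000
Σ(xᵢ − x̄)² = 130.8000 ⇒ m₂ = 26.16000
Σ(xᵢ − x̄)⁴ = 9982.4160 ⇒ m₄ = 1996.48320
m₂² = 684.34560
β₂ = m₄/m₂² = 1996.48320 / 684.34560 ≈ 2.9174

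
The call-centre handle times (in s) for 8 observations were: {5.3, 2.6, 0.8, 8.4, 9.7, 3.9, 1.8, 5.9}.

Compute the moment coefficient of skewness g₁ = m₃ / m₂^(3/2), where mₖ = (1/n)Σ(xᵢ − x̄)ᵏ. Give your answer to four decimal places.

0.3122

x̄ = (5.3 + 2.6 + 0.8 + 8.4 + 9.7 + 3.9 + 1.8 + 5.9) / 8 = 4.8000
deviations (xᵢ − x̄): 0.5000, -2.2000, -4.0000, 3.6000, 4.9000, -0.9000, -3.0000, 1.1000
Σ(xᵢ − x̄)² = 69.0800 ⇒ m₂ = 69.0800/8 = 8.63500
Σ(xᵢ − x̄)³ = 63.3840 ⇒ m₃ = 63.3840/8 = 7.92300
m₂^(3/2) = 8.63500^(1.5) = 25.37427
g₁ = m₃ / m₂^(3/2) = 7.92300 / 25.37427 ≈ 0.3122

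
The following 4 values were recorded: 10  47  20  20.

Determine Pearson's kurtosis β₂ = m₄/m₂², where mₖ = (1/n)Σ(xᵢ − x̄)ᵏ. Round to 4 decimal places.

2.1636

x̄ = 24.2500
Σ(xᵢ − x̄)² = 756.7500 ⇒ m₂ = 189.18750
Σ(xᵢ − x̄)⁴ = 309757.8281 ⇒ m₄ = 77439.45703
m₂² = 35791.91016
β₂ = m₄/m₂² = 77439.45703 / 35791.91016 ≈ 2.1636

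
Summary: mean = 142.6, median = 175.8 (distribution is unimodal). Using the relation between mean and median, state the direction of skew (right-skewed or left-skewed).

left-skewed

mean − median = 142.6 − 175.8 = -33.2
mean < median ⇒ the longer tail is on the left ⇒ left-skewed (negatively skewed).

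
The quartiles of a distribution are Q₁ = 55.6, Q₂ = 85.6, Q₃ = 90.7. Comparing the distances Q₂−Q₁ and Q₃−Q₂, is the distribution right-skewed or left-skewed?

left-skewed

Q₂ − Q₁ = 30.0;  Q₃ − Q₂ = 5.1
Q₂ − Q₁ > Q₃ − Q₂ ⇒ the lower half is more spread out ⇒ left-skewed.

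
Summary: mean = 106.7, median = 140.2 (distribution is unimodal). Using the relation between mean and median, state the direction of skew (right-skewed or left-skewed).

left-skewed

mean − median = 106.7 − 140.2 = -33.5
mean < median ⇒ the longer tail is on the left ⇒ left-skewed (negatively skewed).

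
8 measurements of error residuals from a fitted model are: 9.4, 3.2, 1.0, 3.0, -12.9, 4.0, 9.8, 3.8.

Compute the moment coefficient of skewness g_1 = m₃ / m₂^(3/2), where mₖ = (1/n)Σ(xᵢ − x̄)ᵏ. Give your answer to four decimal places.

-1.3697

x̄ = (9.4 + 3.2 + 1.0 + 3.0 - 12.9 + 4.0 + 9.8 + 3.8) / 8 = 2.6625
deviations (xᵢ − x̄): 6.7375, 0.5375, -1.6625, 0.3375, -15.5625, 1.3375, 7.1375, 1.1375
Σ(xᵢ − x̄)² = 344.7788 ⇒ m₂ = 344.7788/8 = 43.09734
Σ(xᵢ − x̄)³ = -3100.1870 ⇒ m₃ = -3100.1870/8 = -387.52337
m₂^(3/2) = 43.09734^(1.5) = 282.92789
g_1 = m₃ / m₂^(3/2) = -387.52337 / 282.92789 ≈ -1.3697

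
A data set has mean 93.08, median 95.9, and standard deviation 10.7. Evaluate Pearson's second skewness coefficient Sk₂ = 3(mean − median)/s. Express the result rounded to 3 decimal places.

-0.791

Sk₂ = 3(93.08 − 95.9) / 10.7 = 3 × -2.8200 / 10.7
    = -8.4600 / 10.7 ≈ -0.791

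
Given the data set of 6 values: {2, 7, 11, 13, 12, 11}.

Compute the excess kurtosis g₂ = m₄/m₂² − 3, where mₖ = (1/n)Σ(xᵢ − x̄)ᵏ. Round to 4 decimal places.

x̄ = 9.3333
Σ(xᵢ − x̄)² = 85.3333 ⇒ m₂ = 14.22222
Σ(xᵢ − x̄)⁴ = 3168.4444 ⇒ m₄ = 528.07407
m₂² = 202.27160
g₂ = m₄/m₂² − 3 = 2.61072 − 3 ≈ -0.3893

-0.3893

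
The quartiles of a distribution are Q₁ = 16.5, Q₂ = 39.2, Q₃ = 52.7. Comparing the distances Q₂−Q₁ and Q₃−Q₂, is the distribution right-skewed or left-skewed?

left-skewed

Q₂ − Q₁ = 22.7;  Q₃ − Q₂ = 13.5
Q₂ − Q₁ > Q₃ − Q₂ ⇒ the lower half is more spread out ⇒ left-skewed.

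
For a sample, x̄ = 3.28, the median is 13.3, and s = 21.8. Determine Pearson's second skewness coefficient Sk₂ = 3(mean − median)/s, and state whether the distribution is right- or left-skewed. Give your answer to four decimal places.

Sk₂ = 3(3.28 − 13.3) / 21.8 = 3 × -10.0200 / 21.8
    = -30.0600 / 21.8 ≈ -1.3789
Sk₂ < 0 ⇒ mean < median ⇒ left-skewed (negative skew).

-1.3789, left-skewed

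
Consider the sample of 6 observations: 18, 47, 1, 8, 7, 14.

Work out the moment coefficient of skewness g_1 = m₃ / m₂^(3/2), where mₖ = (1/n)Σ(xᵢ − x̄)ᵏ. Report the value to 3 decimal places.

x̄ = (18 + 47 + 1 + 8 + 7 + 14) / 6 = 15.8333
deviations (xᵢ − x̄): 2.1667, 31.1667, -14.8333, -7.8333, -8.8333, -1.8333
Σ(xᵢ − x̄)² = 1338.8333 ⇒ m₂ = 1338.8333/6 = 223.13889
Σ(xᵢ − x̄)³ = 25844.4444 ⇒ m₃ = 25844.4444/6 = 4307.40741
m₂^(3/2) = 223.13889^(1.5) = 3333.21171
g_1 = m₃ / m₂^(3/2) = 4307.40741 / 3333.21171 ≈ 1.292

1.292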